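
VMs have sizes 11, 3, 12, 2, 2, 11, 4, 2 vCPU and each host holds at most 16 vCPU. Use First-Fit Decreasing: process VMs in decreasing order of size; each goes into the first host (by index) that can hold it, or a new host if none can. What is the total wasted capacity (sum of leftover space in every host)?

1

Sorted descending: 12, 11, 11, 4, 3, 2, 2, 2.
host 1: place 12 vCPU, 4 vCPU left
host 2: place 11 vCPU, 5 vCPU left
host 3: place 11 vCPU, 5 vCPU left
host 1: place 4 vCPU, 0 vCPU left
host 2: place 3 vCPU, 2 vCPU left
host 2: place 2 vCPU, 0 vCPU left
host 3: place 2 vCPU, 3 vCPU left
host 3: place 2 vCPU, 1 vCPU left
3 hosts × 16 vCPU = 48 vCPU; used 47 vCPU; unused 1 vCPU.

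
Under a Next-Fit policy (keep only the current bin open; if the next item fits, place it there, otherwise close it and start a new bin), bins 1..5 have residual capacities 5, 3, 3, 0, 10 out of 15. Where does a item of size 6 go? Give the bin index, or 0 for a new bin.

Next-Fit only looks at bin 5, which has 10 free.
6 fits there.

5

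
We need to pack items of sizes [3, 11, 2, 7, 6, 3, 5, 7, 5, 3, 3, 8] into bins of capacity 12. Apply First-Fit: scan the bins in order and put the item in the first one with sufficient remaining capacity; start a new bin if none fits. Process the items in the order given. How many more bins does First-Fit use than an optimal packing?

0

First-Fit: [3,2,7] [11] [6,3,3] [5,7] [5,3] [8] → 6 bins.
Total size 63; any packing needs at least ⌈63/12⌉ = 6 bins.
So 6 is already optimal.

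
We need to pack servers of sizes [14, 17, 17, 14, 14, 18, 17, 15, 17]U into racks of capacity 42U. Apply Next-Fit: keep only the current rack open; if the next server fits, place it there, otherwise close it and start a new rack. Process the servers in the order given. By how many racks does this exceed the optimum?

Next-Fit: [14,17] [17,14] [14,18] [17,15] [17] → 5 racks.
Total size 143U; any packing needs at least ⌈143/42⌉ = 4 racks.
An optimal packing achieves that bound: [18,17] [17,17] [17,15] [14,14,14] → 4 racks.
Excess: 5 − 4 = 1.

1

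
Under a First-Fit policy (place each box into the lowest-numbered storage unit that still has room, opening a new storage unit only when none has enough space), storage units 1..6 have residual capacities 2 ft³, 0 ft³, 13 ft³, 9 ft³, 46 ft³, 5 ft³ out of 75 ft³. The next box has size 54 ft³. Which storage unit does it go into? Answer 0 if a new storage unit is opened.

No storage unit has ≥ 54 ft³ free, so a new storage unit is opened.

0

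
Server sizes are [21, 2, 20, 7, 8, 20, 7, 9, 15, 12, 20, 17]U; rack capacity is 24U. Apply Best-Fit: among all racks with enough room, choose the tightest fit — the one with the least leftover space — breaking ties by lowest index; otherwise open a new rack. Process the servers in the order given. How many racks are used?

Put 21U in rack 1; 3U remain.
Put 2U in rack 1; 1U remain.
Put 20U in rack 2; 4U remain.
Put 7U in rack 3; 17U remain.
Put 8U in rack 3; 9U remain.
Put 20U in rack 4; 4U remain.
Put 7U in rack 3; 2U remain.
Put 9U in rack 5; 15U remain.
Put 15U in rack 5; 0U remain.
Put 12U in rack 6; 12U remain.
Put 20U in rack 7; 4U remain.
Put 17U in rack 8; 7U remain.
Final racks: [21,2] [20] [7,8,7] [20] [9,15] [12] [20] [17].

8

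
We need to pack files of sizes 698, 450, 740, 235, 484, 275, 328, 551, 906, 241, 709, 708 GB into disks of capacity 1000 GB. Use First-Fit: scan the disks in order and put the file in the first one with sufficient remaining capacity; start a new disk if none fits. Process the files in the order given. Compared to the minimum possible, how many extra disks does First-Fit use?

1

First-Fit: [698,235] [450,484] [740,241] [275,328] [551] [906] [709] [708] → 8 disks.
Total size 6325 GB; any packing needs at least ⌈6325/1000⌉ = 7 disks.
An optimal packing achieves that bound: [906] [740,241] [709,275] [708,235] [698] [551,328] [484,450] → 7 disks.
Excess: 8 − 7 = 1.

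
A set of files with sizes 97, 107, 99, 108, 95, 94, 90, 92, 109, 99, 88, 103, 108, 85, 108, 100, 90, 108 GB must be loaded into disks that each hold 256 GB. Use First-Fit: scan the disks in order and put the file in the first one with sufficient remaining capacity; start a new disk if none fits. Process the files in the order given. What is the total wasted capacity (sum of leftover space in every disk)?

97 GB → disk 1 (remaining 159 GB)
107 GB → disk 1 (remaining 52 GB)
99 GB → disk 2 (remaining 157 GB)
108 GB → disk 2 (remaining 49 GB)
95 GB → disk 3 (remaining 161 GB)
94 GB → disk 3 (remaining 67 GB)
90 GB → disk 4 (remaining 166 GB)
92 GB → disk 4 (remaining 74 GB)
109 GB → disk 5 (remaining 147 GB)
99 GB → disk 5 (remaining 48 GB)
88 GB → disk 6 (remaining 168 GB)
103 GB → disk 6 (remaining 65 GB)
108 GB → disk 7 (remaining 148 GB)
85 GB → disk 7 (remaining 63 GB)
108 GB → disk 8 (remaining 148 GB)
100 GB → disk 8 (remaining 48 GB)
90 GB → disk 9 (remaining 166 GB)
108 GB → disk 9 (remaining 58 GB)
9 disks × 256 GB = 2304 GB; used 1780 GB; unused 524 GB.

524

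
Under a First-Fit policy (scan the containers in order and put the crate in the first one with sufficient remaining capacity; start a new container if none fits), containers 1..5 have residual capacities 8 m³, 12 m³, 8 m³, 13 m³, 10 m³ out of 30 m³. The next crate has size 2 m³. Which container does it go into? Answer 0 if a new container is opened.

1

Containers with room: container 1 (8 m³), container 2 (12 m³), container 3 (8 m³), container 4 (13 m³), container 5 (10 m³).
The first with room is container 1.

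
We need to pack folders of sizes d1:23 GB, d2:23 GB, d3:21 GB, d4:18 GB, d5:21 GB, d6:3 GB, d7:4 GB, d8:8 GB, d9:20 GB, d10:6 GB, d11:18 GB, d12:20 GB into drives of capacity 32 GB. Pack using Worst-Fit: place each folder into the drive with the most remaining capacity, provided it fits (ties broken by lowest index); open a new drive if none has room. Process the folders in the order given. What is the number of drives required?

drive 1: place d1 (23 GB), 9 GB left
drive 2: place d2 (23 GB), 9 GB left
drive 3: place d3 (21 GB), 11 GB left
drive 4: place d4 (18 GB), 14 GB left
drive 5: place d5 (21 GB), 11 GB left
drive 4: place d6 (3 GB), 11 GB left
drive 3: place d7 (4 GB), 7 GB left
drive 4: place d8 (8 GB), 3 GB left
drive 6: place d9 (20 GB), 12 GB left
drive 6: place d10 (6 GB), 6 GB left
drive 7: place d11 (18 GB), 14 GB left
drive 8: place d12 (20 GB), 12 GB left
Final drives: [23] [23] [21,4] [18,3,8] [21] [20,6] [18] [20].

8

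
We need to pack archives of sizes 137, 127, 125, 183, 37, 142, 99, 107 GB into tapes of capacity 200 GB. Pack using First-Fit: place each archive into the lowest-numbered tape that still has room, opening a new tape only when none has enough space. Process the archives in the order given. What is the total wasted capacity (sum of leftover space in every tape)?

Put 137 GB in tape 1; 63 GB remain.
Put 127 GB in tape 2; 73 GB remain.
Put 125 GB in tape 3; 75 GB remain.
Put 183 GB in tape 4; 17 GB remain.
Put 37 GB in tape 1; 26 GB remain.
Put 142 GB in tape 5; 58 GB remain.
Put 99 GB in tape 6; 101 GB remain.
Put 107 GB in tape 7; 93 GB remain.
7 tapes × 200 GB = 1400 GB; used 957 GB; unused 443 GB.

443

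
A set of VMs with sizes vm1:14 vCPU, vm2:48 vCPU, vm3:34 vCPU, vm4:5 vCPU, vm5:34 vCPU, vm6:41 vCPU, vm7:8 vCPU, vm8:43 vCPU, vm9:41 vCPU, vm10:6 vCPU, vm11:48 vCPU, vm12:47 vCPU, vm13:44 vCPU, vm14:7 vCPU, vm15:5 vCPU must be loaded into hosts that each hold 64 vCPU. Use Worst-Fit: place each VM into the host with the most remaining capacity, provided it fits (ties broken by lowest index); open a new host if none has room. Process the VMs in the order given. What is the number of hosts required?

vm1 (14 vCPU) → host 1 (remaining 50 vCPU)
vm2 (48 vCPU) → host 1 (remaining 2 vCPU)
vm3 (34 vCPU) → host 2 (remaining 30 vCPU)
vm4 (5 vCPU) → host 2 (remaining 25 vCPU)
vm5 (34 vCPU) → host 3 (remaining 30 vCPU)
vm6 (41 vCPU) → host 4 (remaining 23 vCPU)
vm7 (8 vCPU) → host 3 (remaining 22 vCPU)
vm8 (43 vCPU) → host 5 (remaining 21 vCPU)
vm9 (41 vCPU) → host 6 (remaining 23 vCPU)
vm10 (6 vCPU) → host 2 (remaining 19 vCPU)
vm11 (48 vCPU) → host 7 (remaining 16 vCPU)
vm12 (47 vCPU) → host 8 (remaining 17 vCPU)
vm13 (44 vCPU) → host 9 (remaining 20 vCPU)
vm14 (7 vCPU) → host 4 (remaining 16 vCPU)
vm15 (5 vCPU) → host 6 (remaining 18 vCPU)
Final hosts: [14,48] [34,5,6] [34,8] [41,7] [43] [41,5] [48] [47] [44].

9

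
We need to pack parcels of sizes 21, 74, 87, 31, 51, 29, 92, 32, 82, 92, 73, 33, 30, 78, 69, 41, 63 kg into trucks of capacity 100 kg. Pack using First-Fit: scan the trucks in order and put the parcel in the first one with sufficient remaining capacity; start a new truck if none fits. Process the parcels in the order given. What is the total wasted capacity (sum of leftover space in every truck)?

truck 1: place 21 kg, 79 kg left
truck 1: place 74 kg, 5 kg left
truck 2: place 87 kg, 13 kg left
truck 3: place 31 kg, 69 kg left
truck 3: place 51 kg, 18 kg left
truck 4: place 29 kg, 71 kg left
truck 5: place 92 kg, 8 kg left
truck 4: place 32 kg, 39 kg left
truck 6: place 82 kg, 18 kg left
truck 7: place 92 kg, 8 kg left
truck 8: place 73 kg, 27 kg left
truck 4: place 33 kg, 6 kg left
truck 9: place 30 kg, 70 kg left
truck 10: place 78 kg, 22 kg left
truck 9: place 69 kg, 1 kg left
truck 11: place 41 kg, 59 kg left
truck 12: place 63 kg, 37 kg left
12 trucks × 100 kg = 1200 kg; used 978 kg; unused 222 kg.

222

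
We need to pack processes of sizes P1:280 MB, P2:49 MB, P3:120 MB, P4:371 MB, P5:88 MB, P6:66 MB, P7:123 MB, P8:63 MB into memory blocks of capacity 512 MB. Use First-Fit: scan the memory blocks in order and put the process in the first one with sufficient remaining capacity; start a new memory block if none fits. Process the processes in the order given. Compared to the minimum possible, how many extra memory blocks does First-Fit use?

First-Fit: [280,49,120,63] [371,88] [66,123] → 3 memory blocks.
Total size 1160 MB; any packing needs at least ⌈1160/512⌉ = 3 memory blocks.
So 3 is already optimal.

0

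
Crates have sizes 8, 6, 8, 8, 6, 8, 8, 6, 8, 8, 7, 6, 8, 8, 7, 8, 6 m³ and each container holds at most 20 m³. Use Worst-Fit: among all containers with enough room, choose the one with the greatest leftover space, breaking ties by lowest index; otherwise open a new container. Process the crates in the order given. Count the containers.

8

Put 8 m³ in container 1; 12 m³ remain.
Put 6 m³ in container 1; 6 m³ remain.
Put 8 m³ in container 2; 12 m³ remain.
Put 8 m³ in container 2; 4 m³ remain.
Put 6 m³ in container 1; 0 m³ remain.
Put 8 m³ in container 3; 12 m³ remain.
Put 8 m³ in container 3; 4 m³ remain.
Put 6 m³ in container 4; 14 m³ remain.
Put 8 m³ in container 4; 6 m³ remain.
Put 8 m³ in container 5; 12 m³ remain.
Put 7 m³ in container 5; 5 m³ remain.
Put 6 m³ in container 4; 0 m³ remain.
Put 8 m³ in container 6; 12 m³ remain.
Put 8 m³ in container 6; 4 m³ remain.
Put 7 m³ in container 7; 13 m³ remain.
Put 8 m³ in container 7; 5 m³ remain.
Put 6 m³ in container 8; 14 m³ remain.
Final containers: [8,6,6] [8,8] [8,8] [6,8,6] [8,7] [8,8] [7,8] [6].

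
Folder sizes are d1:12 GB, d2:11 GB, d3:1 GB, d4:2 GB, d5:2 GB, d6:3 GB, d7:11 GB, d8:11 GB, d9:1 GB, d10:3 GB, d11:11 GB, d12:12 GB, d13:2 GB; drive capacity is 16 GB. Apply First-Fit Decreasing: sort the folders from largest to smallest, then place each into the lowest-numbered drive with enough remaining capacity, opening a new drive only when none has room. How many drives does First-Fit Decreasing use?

6

Sorted descending: 12, 12, 11, 11, 11, 11, 3, 3, 2, 2, 2, 1, 1.
12 GB → drive 1 (remaining 4 GB)
12 GB → drive 2 (remaining 4 GB)
11 GB → drive 3 (remaining 5 GB)
11 GB → drive 4 (remaining 5 GB)
11 GB → drive 5 (remaining 5 GB)
11 GB → drive 6 (remaining 5 GB)
3 GB → drive 1 (remaining 1 GB)
3 GB → drive 2 (remaining 1 GB)
2 GB → drive 3 (remaining 3 GB)
2 GB → drive 3 (remaining 1 GB)
2 GB → drive 4 (remaining 3 GB)
1 GB → drive 1 (remaining 0 GB)
1 GB → drive 2 (remaining 0 GB)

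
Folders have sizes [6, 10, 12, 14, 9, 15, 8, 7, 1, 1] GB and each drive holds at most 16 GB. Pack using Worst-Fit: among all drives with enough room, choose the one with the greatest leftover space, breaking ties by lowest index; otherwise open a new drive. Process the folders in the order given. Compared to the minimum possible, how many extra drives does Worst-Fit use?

Worst-Fit: [6,10] [12] [14] [9,1,1] [15] [8,7] → 6 drives.
Total size 83 GB; any packing needs at least ⌈83/16⌉ = 6 drives.
So 6 is already optimal.

0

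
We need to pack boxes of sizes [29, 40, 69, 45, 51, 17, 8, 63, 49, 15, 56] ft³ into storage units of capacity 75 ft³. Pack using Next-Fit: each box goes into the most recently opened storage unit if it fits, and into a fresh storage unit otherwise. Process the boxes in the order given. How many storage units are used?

7 storage units

storage unit 1: place 29 ft³, 46 ft³ left
storage unit 1: place 40 ft³, 6 ft³ left
storage unit 2: place 69 ft³, 6 ft³ left
storage unit 3: place 45 ft³, 30 ft³ left
storage unit 4: place 51 ft³, 24 ft³ left
storage unit 4: place 17 ft³, 7 ft³ left
storage unit 5: place 8 ft³, 67 ft³ left
storage unit 5: place 63 ft³, 4 ft³ left
storage unit 6: place 49 ft³, 26 ft³ left
storage unit 6: place 15 ft³, 11 ft³ left
storage unit 7: place 56 ft³, 19 ft³ left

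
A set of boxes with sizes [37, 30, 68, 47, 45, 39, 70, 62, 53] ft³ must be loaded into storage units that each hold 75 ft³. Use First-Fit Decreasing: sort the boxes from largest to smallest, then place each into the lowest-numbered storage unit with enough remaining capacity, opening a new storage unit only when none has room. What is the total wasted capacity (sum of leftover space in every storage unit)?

Sorted descending: 70, 68, 62, 53, 47, 45, 39, 37, 30.
70 ft³ → storage unit 1 (remaining 5 ft³)
68 ft³ → storage unit 2 (remaining 7 ft³)
62 ft³ → storage unit 3 (remaining 13 ft³)
53 ft³ → storage unit 4 (remaining 22 ft³)
47 ft³ → storage unit 5 (remaining 28 ft³)
45 ft³ → storage unit 6 (remaining 30 ft³)
39 ft³ → storage unit 7 (remaining 36 ft³)
37 ft³ → storage unit 8 (remaining 38 ft³)
30 ft³ → storage unit 6 (remaining 0 ft³)
8 storage units × 75 ft³ = 600 ft³; used 451 ft³; unused 149 ft³.

149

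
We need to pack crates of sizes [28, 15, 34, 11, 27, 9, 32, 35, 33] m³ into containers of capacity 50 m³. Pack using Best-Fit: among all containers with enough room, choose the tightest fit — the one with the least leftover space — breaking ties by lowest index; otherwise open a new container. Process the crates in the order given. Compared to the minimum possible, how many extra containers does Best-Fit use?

Best-Fit: [28,15] [34,11] [27,9] [32] [35] [33] → 6 containers.
6 crates exceed 25 m³ (half the capacity), and no two of those can share a container, so at least 6 containers are needed.
So 6 is already optimal.

0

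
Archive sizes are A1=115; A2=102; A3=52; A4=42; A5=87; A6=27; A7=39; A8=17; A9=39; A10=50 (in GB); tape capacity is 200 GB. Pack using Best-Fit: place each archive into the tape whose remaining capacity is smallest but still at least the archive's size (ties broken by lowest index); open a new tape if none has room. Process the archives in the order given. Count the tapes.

Put A1 (115 GB) in tape 1; 85 GB remain.
Put A2 (102 GB) in tape 2; 98 GB remain.
Put A3 (52 GB) in tape 1; 33 GB remain.
Put A4 (42 GB) in tape 2; 56 GB remain.
Put A5 (87 GB) in tape 3; 113 GB remain.
Put A6 (27 GB) in tape 1; 6 GB remain.
Put A7 (39 GB) in tape 2; 17 GB remain.
Put A8 (17 GB) in tape 2; 0 GB remain.
Put A9 (39 GB) in tape 3; 74 GB remain.
Put A10 (50 GB) in tape 3; 24 GB remain.
Final tapes: [115,52,27] [102,42,39,17] [87,39,50].

3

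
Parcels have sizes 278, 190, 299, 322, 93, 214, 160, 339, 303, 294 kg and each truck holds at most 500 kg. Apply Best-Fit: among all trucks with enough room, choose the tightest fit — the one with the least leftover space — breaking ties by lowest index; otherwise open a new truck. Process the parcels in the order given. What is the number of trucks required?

278 kg → truck 1 (remaining 222 kg)
190 kg → truck 1 (remaining 32 kg)
299 kg → truck 2 (remaining 201 kg)
322 kg → truck 3 (remaining 178 kg)
93 kg → truck 3 (remaining 85 kg)
214 kg → truck 4 (remaining 286 kg)
160 kg → truck 2 (remaining 41 kg)
339 kg → truck 5 (remaining 161 kg)
303 kg → truck 6 (remaining 197 kg)
294 kg → truck 7 (remaining 206 kg)

7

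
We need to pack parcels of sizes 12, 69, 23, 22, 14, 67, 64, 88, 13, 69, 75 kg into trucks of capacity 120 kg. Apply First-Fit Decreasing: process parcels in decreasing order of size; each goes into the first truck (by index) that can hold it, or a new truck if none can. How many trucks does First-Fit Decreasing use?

Sorted descending: 88, 75, 69, 69, 67, 64, 23, 22, 14, 13, 12.
truck 1: place 88 kg, 32 kg left
truck 2: place 75 kg, 45 kg left
truck 3: place 69 kg, 51 kg left
truck 4: place 69 kg, 51 kg left
truck 5: place 67 kg, 53 kg left
truck 6: place 64 kg, 56 kg left
truck 1: place 23 kg, 9 kg left
truck 2: place 22 kg, 23 kg left
truck 2: place 14 kg, 9 kg left
truck 3: place 13 kg, 38 kg left
truck 3: place 12 kg, 26 kg left
Final trucks: [88,23] [75,22,14] [69,13,12] [69] [67] [64].

6 trucks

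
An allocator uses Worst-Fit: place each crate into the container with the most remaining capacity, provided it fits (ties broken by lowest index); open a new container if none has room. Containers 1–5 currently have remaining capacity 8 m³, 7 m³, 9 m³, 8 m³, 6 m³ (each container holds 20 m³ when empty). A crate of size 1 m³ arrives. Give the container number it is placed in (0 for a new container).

Containers with room: container 1 (8 m³), container 2 (7 m³), container 3 (9 m³), container 4 (8 m³), container 5 (6 m³).
Most room is container 3 with 9 m³ free.

3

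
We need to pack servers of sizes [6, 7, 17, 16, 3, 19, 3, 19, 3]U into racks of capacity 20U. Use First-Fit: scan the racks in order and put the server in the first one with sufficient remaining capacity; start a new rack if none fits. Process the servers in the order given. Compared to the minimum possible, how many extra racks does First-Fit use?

0

First-Fit: [6,7,3,3] [17,3] [16] [19] [19] → 5 racks.
Total size 93U; any packing needs at least ⌈93/20⌉ = 5 racks.
So 5 is already optimal.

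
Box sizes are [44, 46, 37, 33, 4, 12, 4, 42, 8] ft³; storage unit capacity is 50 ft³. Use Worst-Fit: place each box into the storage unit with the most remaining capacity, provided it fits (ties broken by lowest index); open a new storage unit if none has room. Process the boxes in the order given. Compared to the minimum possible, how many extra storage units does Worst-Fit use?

Worst-Fit: [44] [46] [37,12] [33,4,4,8] [42] → 5 storage units.
Total size 230 ft³; any packing needs at least ⌈230/50⌉ = 5 storage units.
So 5 is already optimal.

0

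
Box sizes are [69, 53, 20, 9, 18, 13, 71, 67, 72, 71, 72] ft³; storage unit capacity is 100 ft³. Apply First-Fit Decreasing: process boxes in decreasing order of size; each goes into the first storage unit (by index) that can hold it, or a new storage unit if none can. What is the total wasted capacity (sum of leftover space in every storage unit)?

165

Sorted descending: 72, 72, 71, 71, 69, 67, 53, 20, 18, 13, 9.
Put 72 ft³ in storage unit 1; 28 ft³ remain.
Put 72 ft³ in storage unit 2; 28 ft³ remain.
Put 71 ft³ in storage unit 3; 29 ft³ remain.
Put 71 ft³ in storage unit 4; 29 ft³ remain.
Put 69 ft³ in storage unit 5; 31 ft³ remain.
Put 67 ft³ in storage unit 6; 33 ft³ remain.
Put 53 ft³ in storage unit 7; 47 ft³ remain.
Put 20 ft³ in storage unit 1; 8 ft³ remain.
Put 18 ft³ in storage unit 2; 10 ft³ remain.
Put 13 ft³ in storage unit 3; 16 ft³ remain.
Put 9 ft³ in storage unit 2; 1 ft³ remain.
7 storage units × 100 ft³ = 700 ft³; used 535 ft³; unused 165 ft³.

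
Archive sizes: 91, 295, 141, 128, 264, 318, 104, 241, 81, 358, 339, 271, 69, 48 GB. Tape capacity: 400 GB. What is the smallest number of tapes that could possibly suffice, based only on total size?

Total size = 91 + 295 + 141 + 128 + 264 + 318 + 104 + 241 + 81 + 358 + 339 + 271 + 69 + 48 = 2748 GB.
⌈2748 / 400⌉ = 7.

7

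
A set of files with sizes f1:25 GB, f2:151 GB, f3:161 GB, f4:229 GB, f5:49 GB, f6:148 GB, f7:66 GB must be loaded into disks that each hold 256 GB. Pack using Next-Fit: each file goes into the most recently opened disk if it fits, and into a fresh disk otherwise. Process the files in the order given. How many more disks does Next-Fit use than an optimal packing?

1

Next-Fit: [25,151] [161] [229] [49,148] [66] → 5 disks.
Total size 829 GB; any packing needs at least ⌈829/256⌉ = 4 disks.
An optimal packing achieves that bound: [229,25] [161,66] [151,49] [148] → 4 disks.
Excess: 5 − 4 = 1.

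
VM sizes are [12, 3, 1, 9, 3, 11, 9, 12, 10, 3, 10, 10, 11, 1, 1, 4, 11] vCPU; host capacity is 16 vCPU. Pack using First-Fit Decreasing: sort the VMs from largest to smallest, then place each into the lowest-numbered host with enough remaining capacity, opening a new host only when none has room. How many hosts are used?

Sorted descending: 12, 12, 11, 11, 11, 10, 10, 10, 9, 9, 4, 3, 3, 3, 1, 1, 1.
Put 12 vCPU in host 1; 4 vCPU remain.
Put 12 vCPU in host 2; 4 vCPU remain.
Put 11 vCPU in host 3; 5 vCPU remain.
Put 11 vCPU in host 4; 5 vCPU remain.
Put 11 vCPU in host 5; 5 vCPU remain.
Put 10 vCPU in host 6; 6 vCPU remain.
Put 10 vCPU in host 7; 6 vCPU remain.
Put 10 vCPU in host 8; 6 vCPU remain.
Put 9 vCPU in host 9; 7 vCPU remain.
Put 9 vCPU in host 10; 7 vCPU remain.
Put 4 vCPU in host 1; 0 vCPU remain.
Put 3 vCPU in host 2; 1 vCPU remain.
Put 3 vCPU in host 3; 2 vCPU remain.
Put 3 vCPU in host 4; 2 vCPU remain.
Put 1 vCPU in host 2; 0 vCPU remain.
Put 1 vCPU in host 3; 1 vCPU remain.
Put 1 vCPU in host 3; 0 vCPU remain.

10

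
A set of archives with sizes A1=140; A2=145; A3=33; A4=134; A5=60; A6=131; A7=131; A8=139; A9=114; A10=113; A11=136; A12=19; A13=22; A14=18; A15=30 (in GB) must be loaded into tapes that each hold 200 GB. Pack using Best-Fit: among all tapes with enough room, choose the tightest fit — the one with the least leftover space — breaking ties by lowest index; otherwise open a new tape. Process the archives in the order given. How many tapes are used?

tape 1: place A1 (140 GB), 60 GB left
tape 2: place A2 (145 GB), 55 GB left
tape 2: place A3 (33 GB), 22 GB left
tape 3: place A4 (134 GB), 66 GB left
tape 1: place A5 (60 GB), 0 GB left
tape 4: place A6 (131 GB), 69 GB left
tape 5: place A7 (131 GB), 69 GB left
tape 6: place A8 (139 GB), 61 GB left
tape 7: place A9 (114 GB), 86 GB left
tape 8: place A10 (113 GB), 87 GB left
tape 9: place A11 (136 GB), 64 GB left
tape 2: place A12 (19 GB), 3 GB left
tape 6: place A13 (22 GB), 39 GB left
tape 6: place A14 (18 GB), 21 GB left
tape 9: place A15 (30 GB), 34 GB left
Final tapes: [140,60] [145,33,19] [134] [131] [131] [139,22,18] [114] [113] [136,30].

9 tapes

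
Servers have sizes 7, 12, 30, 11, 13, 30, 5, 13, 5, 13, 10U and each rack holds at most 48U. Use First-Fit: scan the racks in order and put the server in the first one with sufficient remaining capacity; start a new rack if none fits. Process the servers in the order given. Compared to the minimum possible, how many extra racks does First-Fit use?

First-Fit: [7,12,11,13,5] [30,13,5] [30,13] [10] → 4 racks.
Total size 149U; any packing needs at least ⌈149/48⌉ = 4 racks.
So 4 is already optimal.

0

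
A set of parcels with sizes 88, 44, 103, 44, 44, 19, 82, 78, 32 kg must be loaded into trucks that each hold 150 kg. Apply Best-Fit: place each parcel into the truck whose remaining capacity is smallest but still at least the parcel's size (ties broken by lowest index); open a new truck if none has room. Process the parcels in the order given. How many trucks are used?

4 trucks

truck 1: place 88 kg, 62 kg left
truck 1: place 44 kg, 18 kg left
truck 2: place 103 kg, 47 kg left
truck 2: place 44 kg, 3 kg left
truck 3: place 44 kg, 106 kg left
truck 3: place 19 kg, 87 kg left
truck 3: place 82 kg, 5 kg left
truck 4: place 78 kg, 72 kg left
truck 4: place 32 kg, 40 kg left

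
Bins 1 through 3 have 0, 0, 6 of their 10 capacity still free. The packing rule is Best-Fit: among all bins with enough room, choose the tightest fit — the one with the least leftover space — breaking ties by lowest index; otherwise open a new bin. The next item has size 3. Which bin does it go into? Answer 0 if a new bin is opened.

Bins with room: bin 3 (6).
Tightest fit is bin 3 with 6 free.

3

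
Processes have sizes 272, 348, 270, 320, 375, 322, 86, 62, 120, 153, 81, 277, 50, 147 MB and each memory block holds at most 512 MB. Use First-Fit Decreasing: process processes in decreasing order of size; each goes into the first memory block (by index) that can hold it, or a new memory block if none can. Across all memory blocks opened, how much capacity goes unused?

701

Sorted descending: 375, 348, 322, 320, 277, 272, 270, 153, 147, 120, 86, 81, 62, 50.
Put 375 MB in memory block 1; 137 MB remain.
Put 348 MB in memory block 2; 164 MB remain.
Put 322 MB in memory block 3; 190 MB remain.
Put 320 MB in memory block 4; 192 MB remain.
Put 277 MB in memory block 5; 235 MB remain.
Put 272 MB in memory block 6; 240 MB remain.
Put 270 MB in memory block 7; 242 MB remain.
Put 153 MB in memory block 2; 11 MB remain.
Put 147 MB in memory block 3; 43 MB remain.
Put 120 MB in memory block 1; 17 MB remain.
Put 86 MB in memory block 4; 106 MB remain.
Put 81 MB in memory block 4; 25 MB remain.
Put 62 MB in memory block 5; 173 MB remain.
Put 50 MB in memory block 5; 123 MB remain.
7 memory blocks × 512 MB = 3584 MB; used 2883 MB; unused 701 MB.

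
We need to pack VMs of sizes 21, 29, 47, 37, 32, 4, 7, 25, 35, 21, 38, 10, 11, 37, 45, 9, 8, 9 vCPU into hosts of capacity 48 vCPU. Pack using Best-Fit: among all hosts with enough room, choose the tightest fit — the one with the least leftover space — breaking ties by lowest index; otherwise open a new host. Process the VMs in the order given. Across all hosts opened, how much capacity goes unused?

Put 21 vCPU in host 1; 27 vCPU remain.
Put 29 vCPU in host 2; 19 vCPU remain.
Put 47 vCPU in host 3; 1 vCPU remain.
Put 37 vCPU in host 4; 11 vCPU remain.
Put 32 vCPU in host 5; 16 vCPU remain.
Put 4 vCPU in host 4; 7 vCPU remain.
Put 7 vCPU in host 4; 0 vCPU remain.
Put 25 vCPU in host 1; 2 vCPU remain.
Put 35 vCPU in host 6; 13 vCPU remain.
Put 21 vCPU in host 7; 27 vCPU remain.
Put 38 vCPU in host 8; 10 vCPU remain.
Put 10 vCPU in host 8; 0 vCPU remain.
Put 11 vCPU in host 6; 2 vCPU remain.
Put 37 vCPU in host 9; 11 vCPU remain.
Put 45 vCPU in host 10; 3 vCPU remain.
Put 9 vCPU in host 9; 2 vCPU remain.
Put 8 vCPU in host 5; 8 vCPU remain.
Put 9 vCPU in host 2; 10 vCPU remain.
10 hosts × 48 vCPU = 480 vCPU; used 425 vCPU; unused 55 vCPU.

55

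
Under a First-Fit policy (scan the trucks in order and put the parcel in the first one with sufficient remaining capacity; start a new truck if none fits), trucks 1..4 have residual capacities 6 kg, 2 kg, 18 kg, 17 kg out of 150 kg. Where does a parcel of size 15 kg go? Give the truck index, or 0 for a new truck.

3

Trucks with room: truck 3 (18 kg), truck 4 (17 kg).
The first with room is truck 3.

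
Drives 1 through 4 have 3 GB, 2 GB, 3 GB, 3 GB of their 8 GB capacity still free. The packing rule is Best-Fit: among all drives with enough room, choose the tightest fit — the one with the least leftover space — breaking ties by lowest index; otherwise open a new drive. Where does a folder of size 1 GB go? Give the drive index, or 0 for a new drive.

2

Drives with room: drive 1 (3 GB), drive 2 (2 GB), drive 3 (3 GB), drive 4 (3 GB).
Tightest fit is drive 2 with 2 GB free.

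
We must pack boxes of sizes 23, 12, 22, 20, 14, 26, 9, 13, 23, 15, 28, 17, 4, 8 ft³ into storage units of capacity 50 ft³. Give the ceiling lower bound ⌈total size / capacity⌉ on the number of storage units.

Total size = 23 + 12 + 22 + 20 + 14 + 26 + 9 + 13 + 23 + 15 + 28 + 17 + 4 + 8 = 234 ft³.
⌈234 / 50⌉ = 5.

5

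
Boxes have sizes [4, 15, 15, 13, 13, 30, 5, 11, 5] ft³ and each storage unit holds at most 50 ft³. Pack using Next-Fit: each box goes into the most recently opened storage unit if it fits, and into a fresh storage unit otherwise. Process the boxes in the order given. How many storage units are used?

3

4 ft³ → storage unit 1 (remaining 46 ft³)
15 ft³ → storage unit 1 (remaining 31 ft³)
15 ft³ → storage unit 1 (remaining 16 ft³)
13 ft³ → storage unit 1 (remaining 3 ft³)
13 ft³ → storage unit 2 (remaining 37 ft³)
30 ft³ → storage unit 2 (remaining 7 ft³)
5 ft³ → storage unit 2 (remaining 2 ft³)
11 ft³ → storage unit 3 (remaining 39 ft³)
5 ft³ → storage unit 3 (remaining 34 ft³)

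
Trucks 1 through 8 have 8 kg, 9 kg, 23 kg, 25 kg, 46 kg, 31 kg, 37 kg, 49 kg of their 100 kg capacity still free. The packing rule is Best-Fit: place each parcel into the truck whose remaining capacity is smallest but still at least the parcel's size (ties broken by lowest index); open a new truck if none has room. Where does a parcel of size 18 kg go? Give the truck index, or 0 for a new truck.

Trucks with room: truck 3 (23 kg), truck 4 (25 kg), truck 5 (46 kg), truck 6 (31 kg), truck 7 (37 kg), truck 8 (49 kg).
Tightest fit is truck 3 with 23 kg free.

3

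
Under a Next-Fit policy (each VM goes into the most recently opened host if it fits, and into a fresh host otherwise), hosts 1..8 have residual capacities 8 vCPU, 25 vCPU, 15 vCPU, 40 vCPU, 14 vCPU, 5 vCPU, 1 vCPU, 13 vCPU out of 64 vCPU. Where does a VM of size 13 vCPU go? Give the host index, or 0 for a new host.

Next-Fit only looks at host 8, which has 13 vCPU free.
13 vCPU fits there.

8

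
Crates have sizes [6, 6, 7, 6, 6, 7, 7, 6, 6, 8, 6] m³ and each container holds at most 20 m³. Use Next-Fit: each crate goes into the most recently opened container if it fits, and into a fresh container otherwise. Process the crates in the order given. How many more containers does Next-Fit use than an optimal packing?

Next-Fit: [6,6,7] [6,6,7] [7,6,6] [8,6] → 4 containers.
Total size 71 m³; any packing needs at least ⌈71/20⌉ = 4 containers.
So 4 is already optimal.

0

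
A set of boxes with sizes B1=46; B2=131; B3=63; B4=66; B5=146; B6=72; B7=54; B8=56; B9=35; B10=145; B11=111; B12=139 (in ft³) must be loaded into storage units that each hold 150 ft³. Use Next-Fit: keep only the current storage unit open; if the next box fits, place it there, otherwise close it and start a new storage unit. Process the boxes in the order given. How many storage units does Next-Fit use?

B1 (46 ft³) → storage unit 1 (remaining 104 ft³)
B2 (131 ft³) → storage unit 2 (remaining 19 ft³)
B3 (63 ft³) → storage unit 3 (remaining 87 ft³)
B4 (66 ft³) → storage unit 3 (remaining 21 ft³)
B5 (146 ft³) → storage unit 4 (remaining 4 ft³)
B6 (72 ft³) → storage unit 5 (remaining 78 ft³)
B7 (54 ft³) → storage unit 5 (remaining 24 ft³)
B8 (56 ft³) → storage unit 6 (remaining 94 ft³)
B9 (35 ft³) → storage unit 6 (remaining 59 ft³)
B10 (145 ft³) → storage unit 7 (remaining 5 ft³)
B11 (111 ft³) → storage unit 8 (remaining 39 ft³)
B12 (139 ft³) → storage unit 9 (remaining 11 ft³)
Final storage units: [46] [131] [63,66] [146] [72,54] [56,35] [145] [111] [139].

9 storage units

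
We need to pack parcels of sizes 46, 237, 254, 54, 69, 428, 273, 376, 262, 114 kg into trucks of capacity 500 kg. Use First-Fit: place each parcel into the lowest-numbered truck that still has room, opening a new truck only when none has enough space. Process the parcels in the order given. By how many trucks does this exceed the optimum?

First-Fit: [46,237,54,69] [254,114] [428] [273] [376] [262] → 6 trucks.
Total size 2113 kg; any packing needs at least ⌈2113/500⌉ = 5 trucks.
An optimal packing achieves that bound: [428,69] [376,114] [273,54,46] [262,237] [254] → 5 trucks.
Excess: 6 − 5 = 1.

1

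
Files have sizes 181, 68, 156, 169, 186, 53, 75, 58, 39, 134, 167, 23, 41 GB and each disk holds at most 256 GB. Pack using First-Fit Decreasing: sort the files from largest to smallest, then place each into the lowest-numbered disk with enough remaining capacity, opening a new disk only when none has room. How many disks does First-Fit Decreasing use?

6 disks

Sorted descending: 186, 181, 169, 167, 156, 134, 75, 68, 58, 53, 41, 39, 23.
Put 186 GB in disk 1; 70 GB remain.
Put 181 GB in disk 2; 75 GB remain.
Put 169 GB in disk 3; 87 GB remain.
Put 167 GB in disk 4; 89 GB remain.
Put 156 GB in disk 5; 100 GB remain.
Put 134 GB in disk 6; 122 GB remain.
Put 75 GB in disk 2; 0 GB remain.
Put 68 GB in disk 1; 2 GB remain.
Put 58 GB in disk 3; 29 GB remain.
Put 53 GB in disk 4; 36 GB remain.
Put 41 GB in disk 5; 59 GB remain.
Put 39 GB in disk 5; 20 GB remain.
Put 23 GB in disk 3; 6 GB remain.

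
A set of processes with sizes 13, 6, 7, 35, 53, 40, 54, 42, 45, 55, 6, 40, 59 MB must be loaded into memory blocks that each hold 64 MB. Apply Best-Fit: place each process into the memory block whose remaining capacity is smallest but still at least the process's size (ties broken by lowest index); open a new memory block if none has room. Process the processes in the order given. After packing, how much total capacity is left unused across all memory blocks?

13 MB → memory block 1 (remaining 51 MB)
6 MB → memory block 1 (remaining 45 MB)
7 MB → memory block 1 (remaining 38 MB)
35 MB → memory block 1 (remaining 3 MB)
53 MB → memory block 2 (remaining 11 MB)
40 MB → memory block 3 (remaining 24 MB)
54 MB → memory block 4 (remaining 10 MB)
42 MB → memory block 5 (remaining 22 MB)
45 MB → memory block 6 (remaining 19 MB)
55 MB → memory block 7 (remaining 9 MB)
6 MB → memory block 7 (remaining 3 MB)
40 MB → memory block 8 (remaining 24 MB)
59 MB → memory block 9 (remaining 5 MB)
9 memory blocks × 64 MB = 576 MB; used 455 MB; unused 121 MB.

121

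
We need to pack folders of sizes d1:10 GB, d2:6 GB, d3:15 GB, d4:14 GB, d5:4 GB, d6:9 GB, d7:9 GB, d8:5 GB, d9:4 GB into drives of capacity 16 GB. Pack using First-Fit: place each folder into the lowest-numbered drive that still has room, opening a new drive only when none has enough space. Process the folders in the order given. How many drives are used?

6

drive 1: place d1 (10 GB), 6 GB left
drive 1: place d2 (6 GB), 0 GB left
drive 2: place d3 (15 GB), 1 GB left
drive 3: place d4 (14 GB), 2 GB left
drive 4: place d5 (4 GB), 12 GB left
drive 4: place d6 (9 GB), 3 GB left
drive 5: place d7 (9 GB), 7 GB left
drive 5: place d8 (5 GB), 2 GB left
drive 6: place d9 (4 GB), 12 GB left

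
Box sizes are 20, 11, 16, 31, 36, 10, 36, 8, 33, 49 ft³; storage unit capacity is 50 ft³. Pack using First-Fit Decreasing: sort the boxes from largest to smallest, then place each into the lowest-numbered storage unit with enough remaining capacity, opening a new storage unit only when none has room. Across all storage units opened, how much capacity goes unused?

Sorted descending: 49, 36, 36, 33, 31, 20, 16, 11, 10, 8.
storage unit 1: place 49 ft³, 1 ft³ left
storage unit 2: place 36 ft³, 14 ft³ left
storage unit 3: place 36 ft³, 14 ft³ left
storage unit 4: place 33 ft³, 17 ft³ left
storage unit 5: place 31 ft³, 19 ft³ left
storage unit 6: place 20 ft³, 30 ft³ left
storage unit 4: place 16 ft³, 1 ft³ left
storage unit 2: place 11 ft³, 3 ft³ left
storage unit 3: place 10 ft³, 4 ft³ left
storage unit 5: place 8 ft³, 11 ft³ left
6 storage units × 50 ft³ = 300 ft³; used 250 ft³; unused 50 ft³.

50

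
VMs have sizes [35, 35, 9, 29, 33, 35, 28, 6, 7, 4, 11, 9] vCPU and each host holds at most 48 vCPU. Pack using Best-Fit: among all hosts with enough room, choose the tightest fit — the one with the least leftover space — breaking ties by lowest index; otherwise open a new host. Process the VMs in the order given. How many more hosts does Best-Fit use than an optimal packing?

Best-Fit: [35,9,4] [35,6,7] [29] [33,9] [35,11] [28] → 6 hosts.
Total size 241 vCPU; any packing needs at least ⌈241/48⌉ = 6 hosts.
So 6 is already optimal.

0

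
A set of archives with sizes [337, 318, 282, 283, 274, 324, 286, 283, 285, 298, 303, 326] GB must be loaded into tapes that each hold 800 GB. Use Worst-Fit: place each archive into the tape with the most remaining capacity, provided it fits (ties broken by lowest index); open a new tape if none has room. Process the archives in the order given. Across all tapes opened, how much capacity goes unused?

tape 1: place 337 GB, 463 GB left
tape 1: place 318 GB, 145 GB left
tape 2: place 282 GB, 518 GB left
tape 2: place 283 GB, 235 GB left
tape 3: place 274 GB, 526 GB left
tape 3: place 324 GB, 202 GB left
tape 4: place 286 GB, 514 GB left
tape 4: place 283 GB, 231 GB left
tape 5: place 285 GB, 515 GB left
tape 5: place 298 GB, 217 GB left
tape 6: place 303 GB, 497 GB left
tape 6: place 326 GB, 171 GB left
6 tapes × 800 GB = 4800 GB; used 3599 GB; unused 1201 GB.

1201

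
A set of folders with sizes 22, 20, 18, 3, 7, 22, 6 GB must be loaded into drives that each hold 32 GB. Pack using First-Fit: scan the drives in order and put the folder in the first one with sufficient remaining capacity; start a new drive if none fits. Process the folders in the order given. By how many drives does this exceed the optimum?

0

First-Fit: [22,3,7] [20,6] [18] [22] → 4 drives.
Total size 98 GB; any packing needs at least ⌈98/32⌉ = 4 drives.
So 4 is already optimal.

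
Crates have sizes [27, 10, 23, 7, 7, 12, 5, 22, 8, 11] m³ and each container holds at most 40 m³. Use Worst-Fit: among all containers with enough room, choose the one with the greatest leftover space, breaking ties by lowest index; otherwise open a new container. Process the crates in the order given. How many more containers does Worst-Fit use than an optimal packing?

Worst-Fit: [27,10] [23,7,7] [12,5,22] [8,11] → 4 containers.
Total size 132 m³; any packing needs at least ⌈132/40⌉ = 4 containers.
So 4 is already optimal.

0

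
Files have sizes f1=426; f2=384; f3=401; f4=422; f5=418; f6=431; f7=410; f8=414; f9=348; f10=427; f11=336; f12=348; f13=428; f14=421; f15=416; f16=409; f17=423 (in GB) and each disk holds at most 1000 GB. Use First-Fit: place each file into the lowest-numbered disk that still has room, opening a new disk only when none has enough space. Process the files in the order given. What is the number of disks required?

disk 1: place f1 (426 GB), 574 GB left
disk 1: place f2 (384 GB), 190 GB left
disk 2: place f3 (401 GB), 599 GB left
disk 2: place f4 (422 GB), 177 GB left
disk 3: place f5 (418 GB), 582 GB left
disk 3: place f6 (431 GB), 151 GB left
disk 4: place f7 (410 GB), 590 GB left
disk 4: place f8 (414 GB), 176 GB left
disk 5: place f9 (348 GB), 652 GB left
disk 5: place f10 (427 GB), 225 GB left
disk 6: place f11 (336 GB), 664 GB left
disk 6: place f12 (348 GB), 316 GB left
disk 7: place f13 (428 GB), 572 GB left
disk 7: place f14 (421 GB), 151 GB left
disk 8: place f15 (416 GB), 584 GB left
disk 8: place f16 (409 GB), 175 GB left
disk 9: place f17 (423 GB), 577 GB left

9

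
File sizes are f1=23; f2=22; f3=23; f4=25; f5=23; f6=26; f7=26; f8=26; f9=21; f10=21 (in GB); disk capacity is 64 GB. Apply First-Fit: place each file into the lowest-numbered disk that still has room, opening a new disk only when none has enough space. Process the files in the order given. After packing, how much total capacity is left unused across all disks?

f1 (23 GB) → disk 1 (remaining 41 GB)
f2 (22 GB) → disk 1 (remaining 19 GB)
f3 (23 GB) → disk 2 (remaining 41 GB)
f4 (25 GB) → disk 2 (remaining 16 GB)
f5 (23 GB) → disk 3 (remaining 41 GB)
f6 (26 GB) → disk 3 (remaining 15 GB)
f7 (26 GB) → disk 4 (remaining 38 GB)
f8 (26 GB) → disk 4 (remaining 12 GB)
f9 (21 GB) → disk 5 (remaining 43 GB)
f10 (21 GB) → disk 5 (remaining 22 GB)
5 disks × 64 GB = 320 GB; used 236 GB; unused 84 GB.

84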